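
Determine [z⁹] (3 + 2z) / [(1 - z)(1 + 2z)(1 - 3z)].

The denominator gives the recurrence a_n = 2a_(n−1) + 5a_(n−2) − 6a_(n−3) for n ≥ 3; the numerator fixes a_0 = 3, a_1 = 8, a_2 = 31.
Iterating: 3, 8, 31, 84, 275, 784, 2439, 7148, 21787, 64680, so a_9 = 64680.

64680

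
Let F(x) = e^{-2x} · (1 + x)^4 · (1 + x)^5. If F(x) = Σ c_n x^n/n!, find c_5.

The EGF product rule gives c_5 = Σ_{k_1+k_2+k_3=5} C(5; k_1,k_2,k_3) · ∏ g_i(k_i), where e^{-2x} gives (-2)^k; (1+x)^4 gives the falling factorial (4)_k; (1+x)^5 gives the falling factorial (5)_k.
g_1(k) for k = 0…5: 1, -2, 4, -8, 16, -32.
g_2(k) for k = 0…5: 1, 4, 12, 24, 24, 0.
g_3(k) for k = 0…5: 1, 5, 20, 60, 120, 120.
First combine the last two factors: h(k) = Σ_j C(k,j)·g_2(j)·g_3(k−j) for k = 0…5: 1, 9, 72, 504, 3024, 15120.
c_5 = Σ_k C(5,k)·g_1(k)·h(5−k) = 1·1·15120 + 5·(-2)·3024 + 10·4·504 + 10·(-8)·72 + 5·16·9 + 1·(-32)·1 = 15120 − 30240 + 20160 − 5760 + 720 − 32 = -32.

-32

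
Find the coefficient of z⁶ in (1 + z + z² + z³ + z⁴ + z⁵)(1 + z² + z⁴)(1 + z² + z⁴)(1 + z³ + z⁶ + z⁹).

(1 + z + z² + z³ + z⁴ + z⁵) has coefficients 1,1,1,1,1,1 for degrees 0…5.
(1 + z² + z⁴) has coefficients 1,0,1,0,1,0,0 for degrees 0…6.
Multiplying by (1 + z² + z⁴) gives running coefficients 1,0,2,0,3,0,2 for degrees 0…6.
Finally multiplying by (1 + z³ + z⁶ + z⁹), the product of all factors after the first has coefficients 1,0,2,1,3,2,3 for degrees 0…6.
[z⁶] = 1·3 + 1·2 + 1·3 + 1·1 + 1·2 + 1·0 = 11.

11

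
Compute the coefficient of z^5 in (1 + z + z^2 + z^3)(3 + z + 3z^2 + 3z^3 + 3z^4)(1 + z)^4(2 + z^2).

(1 + z + z^2 + z^3) has coefficients 1,1,1,1 for degrees 0…3.
(3 + z + 3z^2 + 3z^3 + 3z^4) has coefficients 3,1,3,3,3,0 for degrees 0…5.
Multiplying by (1 + z)^4 gives running coefficients 3,13,25,33,40,43 for degrees 0…5.
Finally multiplying by (2 + z^2), the product of all factors after the first has coefficients 6,26,53,79,105,119 for degrees 0…5.
[z^5] = 1·119 + 1·105 + 1·79 + 1·53 = 356.

356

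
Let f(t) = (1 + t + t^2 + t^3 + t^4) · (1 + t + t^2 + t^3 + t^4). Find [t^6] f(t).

(1 + t + t^2 + t^3 + t^4) has coefficients 1,1,1,1,1 for degrees 0…4.
(1 + t + t^2 + t^3 + t^4) has coefficients 1,1,1,1,1,0,0 for degrees 0…6.
[t^6] = 1·0 + 1·0 + 1·1 + 1·1 + 1·1 = 3.

3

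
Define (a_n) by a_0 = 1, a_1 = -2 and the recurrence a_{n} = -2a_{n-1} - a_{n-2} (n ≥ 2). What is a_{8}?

The ordinary generating function has denominator 1 + 2t + t^2.
Iterating the recurrence: a_0,…,a_{8} = 1, -2, 3, -4, 5, -6, 7, -8, 9.

9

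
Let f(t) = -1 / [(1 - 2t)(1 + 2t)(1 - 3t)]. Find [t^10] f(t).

-105469

The denominator gives the recurrence a_n = 3a_(n−1) + 4a_(n−2) − 12a_(n−3) for n ≥ 3; the numerator fixes a_0 = -1, a_1 = -3, a_2 = -13.
Iterating: -1, -3, -13, -39, -133, -399, -1261, -3783, -11605, -34815, -105469, so a_10 = -105469.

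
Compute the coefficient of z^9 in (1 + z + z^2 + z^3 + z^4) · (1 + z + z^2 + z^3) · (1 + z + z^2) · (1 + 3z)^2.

73

(1 + z + z^2 + z^3 + z^4) has coefficients 1,1,1,1,1 for degrees 0…4.
(1 + z + z^2 + z^3) has coefficients 1,1,1,1,0,0,0,0,0,0 for degrees 0…9.
Multiplying by (1 + z + z^2) gives running coefficients 1,2,3,3,2,1,0,0,0,0 for degrees 0…9.
Finally multiplying by (1 + 3z)^2, the product of all factors after the first has coefficients 1,8,24,39,47,40,24,9,0,0 for degrees 0…9.
[z^9] = 1·0 + 1·0 + 1·9 + 1·24 + 1·40 = 73.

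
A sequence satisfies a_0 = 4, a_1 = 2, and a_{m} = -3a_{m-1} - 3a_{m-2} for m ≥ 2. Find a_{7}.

The ordinary generating function has denominator 1 + 3t + 3t^2.
Iterating the recurrence: a_0,…,a_{7} = 4, 2, -18, 48, -90, 126, -108, -54.

-54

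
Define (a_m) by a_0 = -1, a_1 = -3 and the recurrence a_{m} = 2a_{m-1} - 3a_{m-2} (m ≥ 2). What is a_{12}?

591

The ordinary generating function has denominator 1 - 2z + 3z^2.
Iterating the recurrence: a_0,…,a_{12} = -1, -3, -3, 3, 15, 21, -3, -69, -129, -51, 285, 723, 591.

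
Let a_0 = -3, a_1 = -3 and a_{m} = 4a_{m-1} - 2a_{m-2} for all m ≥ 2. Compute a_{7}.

-2376

The ordinary generating function has denominator 1 - 4q + 2q^2.
Iterating the recurrence: a_0,…,a_{7} = -3, -3, -6, -18, -60, -204, -696, -2376.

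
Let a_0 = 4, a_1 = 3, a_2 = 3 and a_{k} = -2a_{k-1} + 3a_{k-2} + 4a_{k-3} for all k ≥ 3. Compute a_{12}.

-60641

The ordinary generating function has denominator 1 + 2q - 3q^2 - 4q^3.
Iterating the recurrence: a_0,…,a_{12} = 4, 3, 3, 19, -17, 103, -181, 603, -1337, 3759, -9117, 24163, -60641.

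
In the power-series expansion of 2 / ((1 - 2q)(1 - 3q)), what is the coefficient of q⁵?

1330

Partial fractions give a closed form: a_n = (-4)·2^n + (6)·3^n.
At n = 5: a_5 = 1330.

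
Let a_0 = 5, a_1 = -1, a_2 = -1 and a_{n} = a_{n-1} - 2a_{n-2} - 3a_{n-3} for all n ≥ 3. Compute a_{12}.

3606

The ordinary generating function has denominator 1 - x + 2x^2 + 3x^3.
Iterating the recurrence: a_0,…,a_{12} = 5, -1, -1, -14, -9, 22, 82, 65, -165, -541, -406, 1171, 3606.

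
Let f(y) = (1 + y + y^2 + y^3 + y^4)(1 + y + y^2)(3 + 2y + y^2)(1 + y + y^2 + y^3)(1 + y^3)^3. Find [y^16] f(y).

(1 + y + y^2 + y^3 + y^4) has coefficients 1,1,1,1,1 for degrees 0…4.
(1 + y + y^2) has coefficients 1,1,1,0,0,0,0,0,0,0,0,0,0,0,0,0,0 for degrees 0…16.
Multiplying by (3 + 2y + y^2) gives running coefficients 3,5,6,3,1,0,0,0,0,0,0,0,0,0,0,0,0 for degrees 0…16.
Multiplying by (1 + y + y^2 + y^3) gives running coefficients 3,8,14,17,15,10,4,1,0,0,0,0,0,0,0,0,0 for degrees 0…16.
Finally multiplying by (1 + y^3)^3, the product of all factors after the first has coefficients 3,8,14,26,39,52,64,70,72,66,56,44,29,18,10,4,1 for degrees 0…16.
[y^16] = 1·1 + 1·4 + 1·10 + 1·18 + 1·29 = 62.

62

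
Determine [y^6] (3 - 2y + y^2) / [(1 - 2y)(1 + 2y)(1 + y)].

Partial fractions give a closed form: a_n = (3/4)·2^n + (17/4)·(-2)^n + (-2)·(-1)^n.
At n = 6: a_6 = 318.

318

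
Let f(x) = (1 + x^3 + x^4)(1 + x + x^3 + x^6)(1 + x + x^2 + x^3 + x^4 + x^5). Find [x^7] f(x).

8

(1 + x^3 + x^4) has coefficients 1,0,0,1,1 for degrees 0…4.
(1 + x + x^3 + x^6) has coefficients 1,1,0,1,0,0,1,0 for degrees 0…7.
Finally multiplying by (1 + x + x^2 + x^3 + x^4 + x^5), the product of all factors after the first has coefficients 1,2,2,3,3,3,3,2 for degrees 0…7.
[x^7] = 1·2 + 1·3 + 1·3 = 8.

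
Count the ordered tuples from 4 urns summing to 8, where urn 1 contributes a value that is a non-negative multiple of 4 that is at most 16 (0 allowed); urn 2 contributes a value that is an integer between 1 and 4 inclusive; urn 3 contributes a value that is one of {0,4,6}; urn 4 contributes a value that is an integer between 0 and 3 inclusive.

The generating function for the choices is (1 + x^4 + x^8 + x^12 + x^16)·(x + x^2 + x^3 + x^4)·(1 + x^4 + x^6)·(1 + x + x^2 + x^3); the count is [x^8].
(1 + x^4 + x^8 + x^12 + x^16) has coefficients 1,0,0,0,1,0,0,0,1 for degrees 0…8.
(x + x^2 + x^3 + x^4) has coefficients 0,1,1,1,1,0,0,0,0 for degrees 0…8.
Multiplying by (1 + x^4 + x^6) gives running coefficients 0,1,1,1,1,1,1,2,2 for degrees 0…8.
Finally multiplying by (1 + x + x^2 + x^3), the product of all factors after the first has coefficients 0,1,2,3,4,4,4,5,6 for degrees 0…8.
[x^8] = 1·6 + 1·4 + 1·0 = 10.

10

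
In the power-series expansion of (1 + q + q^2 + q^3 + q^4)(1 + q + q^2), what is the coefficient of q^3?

(1 + q + q^2 + q^3 + q^4) has coefficients 1,1,1,1 for degrees 0…3.
(1 + q + q^2) has coefficients 1,1,1,0 for degrees 0…3.
[q^3] = 1·0 + 1·1 + 1·1 + 1·1 = 3.

3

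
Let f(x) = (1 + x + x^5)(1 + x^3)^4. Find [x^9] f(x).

(1 + x + x^5) has coefficients 1,1,0,0,0,1 for degrees 0…5.
(1 + x^3)^4 has coefficients 1,0,0,4,0,0,6,0,0,4 for degrees 0…9.
[x^9] = 1·4 + 1·0 + 1·0 = 4.

4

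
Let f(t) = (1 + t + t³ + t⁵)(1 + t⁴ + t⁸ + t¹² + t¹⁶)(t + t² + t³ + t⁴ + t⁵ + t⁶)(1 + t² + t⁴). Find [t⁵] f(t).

7

(1 + t + t³ + t⁵) has coefficients 1,1,0,1,0,1 for degrees 0…5.
(1 + t⁴ + t⁸ + t¹² + t¹⁶) has coefficients 1,0,0,0,1,0 for degrees 0…5.
Multiplying by (t + t² + t³ + t⁴ + t⁵ + t⁶) gives running coefficients 0,1,1,1,1,2 for degrees 0…5.
Finally multiplying by (1 + t² + t⁴), the product of all factors after the first has coefficients 0,1,1,2,2,4 for degrees 0…5.
[t⁵] = 1·4 + 1·2 + 1·1 + 1·0 = 7.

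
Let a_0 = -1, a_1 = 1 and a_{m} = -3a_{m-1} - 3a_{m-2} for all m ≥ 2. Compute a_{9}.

81

The ordinary generating function has denominator 1 + 3t + 3t^2.
Iterating the recurrence: a_0,…,a_{9} = -1, 1, 0, -3, 9, -18, 27, -27, 0, 81.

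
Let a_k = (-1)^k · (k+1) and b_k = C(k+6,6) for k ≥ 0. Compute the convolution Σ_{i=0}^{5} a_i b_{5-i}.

211

This is [x^5] in the product of the two ordinary generating functions.
Σ = 1·462 − 2·210 + 3·84 − 4·28 + 5·7 − 6·1 = 211.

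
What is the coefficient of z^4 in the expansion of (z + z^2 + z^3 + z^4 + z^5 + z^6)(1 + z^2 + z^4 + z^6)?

2

(z + z^2 + z^3 + z^4 + z^5 + z^6) has coefficients 0,1,1,1,1 for degrees 0…4.
(1 + z^2 + z^4 + z^6) has coefficients 1,0,1,0,1 for degrees 0…4.
[z^4] = 1·0 + 1·1 + 1·0 + 1·1 = 2.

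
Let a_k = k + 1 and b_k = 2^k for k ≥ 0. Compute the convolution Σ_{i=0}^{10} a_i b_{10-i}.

Write out a_i and b_{10-i} for i = 0,…,10 and sum the products.
Σ = 1·1024 + 2·512 + 3·256 + 4·128 + 5·64 + 6·32 + 7·16 + 8·8 + 9·4 + 10·2 + 11·1 = 4083.

4083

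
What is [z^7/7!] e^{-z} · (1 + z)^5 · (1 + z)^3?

-7841

The EGF product rule gives c_7 = Σ_{k_1+k_2+k_3=7} C(7; k_1,k_2,k_3) · ∏ g_i(k_i), where e^{-z} gives (-1)^k; (1+z)^5 gives the falling factorial (5)_k; (1+z)^3 gives the falling factorial (3)_k.
g_1(k) for k = 0…7: 1, -1, 1, -1, 1, -1, 1, -1.
g_2(k) for k = 0…7: 1, 5, 20, 60, 120, 120, 0, 0.
g_3(k) for k = 0…7: 1, 3, 6, 6, 0, 0, 0, 0.
First combine the last two factors: h(k) = Σ_j C(k,j)·g_2(j)·g_3(k−j) for k = 0…7: 1, 8, 56, 336, 1680, 6720, 20160, 40320.
c_7 = Σ_k C(7,k)·g_1(k)·h(7−k) = 1·1·40320 + 7·(-1)·20160 + 21·1·6720 + 35·(-1)·1680 + 35·1·336 + 21·(-1)·56 + 7·1·8 + 1·(-1)·1 = 40320 − 141120 + 141120 − 58800 + 11760 − 1176 + 56 − 1 = -7841.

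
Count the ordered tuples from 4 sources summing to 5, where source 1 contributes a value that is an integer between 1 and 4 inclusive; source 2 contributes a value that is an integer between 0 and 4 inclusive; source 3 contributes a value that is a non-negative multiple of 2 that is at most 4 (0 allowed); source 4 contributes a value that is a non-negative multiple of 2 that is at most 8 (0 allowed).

The generating function for the choices is (z + z^2 + z^3 + z^4)·(1 + z + z^2 + z^3 + z^4)·(1 + z^2 + z^4)·(1 + z^2 + z^4 + z^6 + z^8); the count is [z^5].
(z + z^2 + z^3 + z^4) has coefficients 0,1,1,1,1 for degrees 0…4.
(1 + z + z^2 + z^3 + z^4) has coefficients 1,1,1,1,1,0 for degrees 0…5.
Multiplying by (1 + z^2 + z^4) gives running coefficients 1,1,2,2,3,2 for degrees 0…5.
Finally multiplying by (1 + z^2 + z^4 + z^6 + z^8), the product of all factors after the first has coefficients 1,1,3,3,6,5 for degrees 0…5.
[z^5] = 1·6 + 1·3 + 1·3 + 1·1 = 13.

13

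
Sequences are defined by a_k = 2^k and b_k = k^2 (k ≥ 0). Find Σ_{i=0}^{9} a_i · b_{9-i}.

Write out a_i and b_{9-i} for i = 0,…,9 and sum the products.
Σ = 1·81 + 2·64 + 4·49 + 8·36 + 16·25 + 32·16 + 64·9 + 128·4 + 256·1 + 512·0 = 2949.

2949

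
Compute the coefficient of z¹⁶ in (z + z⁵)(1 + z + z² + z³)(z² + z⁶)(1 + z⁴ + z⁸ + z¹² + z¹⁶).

4

(z + z⁵) has coefficients 0,1,0,0,0,1 for degrees 0…5.
(1 + z + z² + z³) has coefficients 1,1,1,1,0,0,0,0,0,0,0,0,0,0,0,0,0 for degrees 0…16.
Multiplying by (z² + z⁶) gives running coefficients 0,0,1,1,1,1,1,1,1,1,0,0,0,0,0,0,0 for degrees 0…16.
Finally multiplying by (1 + z⁴ + z⁸ + z¹² + z¹⁶), the product of all factors after the first has coefficients 0,0,1,1,1,1,2,2,2,2,2,2,2,2,2,2,2 for degrees 0…16.
[z¹⁶] = 1·2 + 1·2 = 4.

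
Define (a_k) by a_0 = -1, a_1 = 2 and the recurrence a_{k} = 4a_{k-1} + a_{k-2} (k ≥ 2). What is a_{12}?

The ordinary generating function has denominator 1 - 4z - z^2.
Iterating the recurrence: a_0,…,a_{12} = -1, 2, 7, 30, 127, 538, 2279, 9654, 40895, 173234, 733831, 3108558, 13168063.

13168063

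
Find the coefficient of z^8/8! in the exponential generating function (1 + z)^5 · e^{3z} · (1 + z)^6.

275042817

The EGF product rule gives c_8 = Σ_{k_1+k_2+k_3=8} C(8; k_1,k_2,k_3) · ∏ g_i(k_i), where (1+z)^5 gives the falling factorial (5)_k; e^{3z} gives (3)^k; (1+z)^6 gives the falling factorial (6)_k.
g_1(k) for k = 0…8: 1, 5, 20, 60, 120, 120, 0, 0, 0.
g_2(k) for k = 0…8: 1, 3, 9, 27, 81, 243, 729, 2187, 6561.
g_3(k) for k = 0…8: 1, 6, 30, 120, 360, 720, 720, 0, 0.
First combine the last two factors: h(k) = Σ_j C(k,j)·g_2(j)·g_3(k−j) for k = 0…8: 1, 9, 75, 579, 4149, 27693, 173007, 1017495, 5668137.
c_8 = Σ_k C(8,k)·g_1(k)·h(8−k) = 1·1·5668137 + 8·5·1017495 + 28·20·173007 + 56·60·27693 + 70·120·4149 + 56·120·579 = 5668137 + 40699800 + 96883920 + 93048480 + 34851600 + 3890880 = 275042817.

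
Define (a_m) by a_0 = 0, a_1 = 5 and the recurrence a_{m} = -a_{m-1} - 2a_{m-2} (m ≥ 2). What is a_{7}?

35

The ordinary generating function has denominator 1 + q + 2q^2.
Iterating the recurrence: a_0,…,a_{7} = 0, 5, -5, -5, 15, -5, -25, 35.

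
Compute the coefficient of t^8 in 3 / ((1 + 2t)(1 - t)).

Partial fractions give a closed form: a_n = (2)·(-2)^n + (1)·1^n.
At n = 8: a_8 = 513.

513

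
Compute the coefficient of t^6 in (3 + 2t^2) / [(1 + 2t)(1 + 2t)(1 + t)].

2565

The denominator gives the recurrence a_n = −5a_(n−1) − 8a_(n−2) − 4a_(n−3) for n ≥ 3; the numerator fixes a_0 = 3, a_1 = -15, a_2 = 53.
Iterating: 3, -15, 53, -157, 421, -1061, 2565, so a_6 = 2565.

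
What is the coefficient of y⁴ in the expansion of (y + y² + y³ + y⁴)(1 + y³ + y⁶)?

(y + y² + y³ + y⁴) has coefficients 0,1,1,1,1 for degrees 0…4.
(1 + y³ + y⁶) has coefficients 1,0,0,1,0 for degrees 0…4.
[y⁴] = 1·1 + 1·0 + 1·0 + 1·1 = 2.

2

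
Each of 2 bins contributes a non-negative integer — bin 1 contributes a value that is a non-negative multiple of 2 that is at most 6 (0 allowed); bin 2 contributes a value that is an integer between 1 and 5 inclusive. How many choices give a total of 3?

2

The generating function for the choices is (1 + y² + y⁴ + y⁶)·(y + y² + y³ + y⁴ + y⁵); the count is [y³].
(1 + y² + y⁴ + y⁶) has coefficients 1,0,1,0 for degrees 0…3.
(y + y² + y³ + y⁴ + y⁵) has coefficients 0,1,1,1 for degrees 0…3.
[y³] = 1·1 + 1·1 = 2.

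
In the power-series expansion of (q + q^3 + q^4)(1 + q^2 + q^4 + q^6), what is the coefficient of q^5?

2

(q + q^3 + q^4) has coefficients 0,1,0,1,1 for degrees 0…4.
(1 + q^2 + q^4 + q^6) has coefficients 1,0,1,0,1,0 for degrees 0…5.
[q^5] = 1·1 + 1·1 + 1·0 = 2.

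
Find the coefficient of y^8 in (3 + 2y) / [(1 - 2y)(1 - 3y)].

The denominator gives the recurrence a_n = 5a_(n−1) − 6a_(n−2) for n ≥ 3; the numerator fixes a_0 = 3, a_1 = 17, a_2 = 67.
Iterating: 3, 17, 67, 233, 763, 2417, 7507, 23033, 70123, so a_8 = 70123.

70123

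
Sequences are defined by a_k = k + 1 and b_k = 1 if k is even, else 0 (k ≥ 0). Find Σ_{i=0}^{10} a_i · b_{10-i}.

Write out a_i and b_{10-i} for i = 0,…,10 and sum the products.
Σ = 1·1 + 2·0 + 3·1 + 4·0 + 5·1 + 6·0 + 7·1 + 8·0 + 9·1 + 10·0 + 11·1 = 36.

36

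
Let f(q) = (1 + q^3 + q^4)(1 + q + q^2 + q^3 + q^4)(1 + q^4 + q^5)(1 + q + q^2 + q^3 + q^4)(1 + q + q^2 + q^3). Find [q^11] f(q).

(1 + q^3 + q^4) has coefficients 1,0,0,1,1 for degrees 0…4.
(1 + q + q^2 + q^3 + q^4) has coefficients 1,1,1,1,1,0,0,0,0,0,0,0 for degrees 0…11.
Multiplying by (1 + q^4 + q^5) gives running coefficients 1,1,1,1,2,2,2,2,2,1,0,0 for degrees 0…11.
Multiplying by (1 + q + q^2 + q^3 + q^4) gives running coefficients 1,2,3,4,6,7,8,9,10,9,7,5 for degrees 0…11.
Finally multiplying by (1 + q + q^2 + q^3), the product of all factors after the first has coefficients 1,3,6,10,15,20,25,30,34,36,35,31 for degrees 0…11.
[q^11] = 1·31 + 1·34 + 1·30 = 95.

95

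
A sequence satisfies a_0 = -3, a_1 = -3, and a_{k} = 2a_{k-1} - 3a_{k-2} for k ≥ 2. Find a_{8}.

The ordinary generating function has denominator 1 - 2y + 3y^2.
Iterating the recurrence: a_0,…,a_{8} = -3, -3, 3, 15, 21, -3, -69, -129, -51.

-51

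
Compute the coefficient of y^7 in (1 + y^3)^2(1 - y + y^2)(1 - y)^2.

-1

(1 + y^3)^2 has coefficients 1,0,0,2,0,0,1 for degrees 0…6.
(1 - y + y^2) has coefficients 1,-1,1,0,0,0,0,0 for degrees 0…7.
Finally multiplying by (1 - y)^2, the product of all factors after the first has coefficients 1,-3,4,-3,1,0,0,0 for degrees 0…7.
[y^7] = 1·0 + 2·1 + 1·(-3) = -1.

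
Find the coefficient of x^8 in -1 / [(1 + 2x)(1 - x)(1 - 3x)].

-5973

Partial fractions give a closed form: a_n = (-4/15)·(-2)^n + (1/6)·1^n + (-9/10)·3^n.
At n = 8: a_8 = -5973.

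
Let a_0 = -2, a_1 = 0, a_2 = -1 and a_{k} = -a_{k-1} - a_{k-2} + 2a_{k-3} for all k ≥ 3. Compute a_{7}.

The ordinary generating function has denominator 1 + t + t^2 - 2t^3.
Iterating the recurrence: a_0,…,a_{7} = -2, 0, -1, -3, 4, -3, -7, 18.

18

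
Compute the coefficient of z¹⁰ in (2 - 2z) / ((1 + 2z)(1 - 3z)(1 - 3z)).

The denominator gives the recurrence a_n = 4a_(n−1) + 3a_(n−2) − 18a_(n−3) for n ≥ 3; the numerator fixes a_0 = 2, a_1 = 6, a_2 = 30.
Iterating: 2, 6, 30, 102, 390, 1326, 4638, 15510, 52086, 171390, 562638, so a_10 = 562638.

562638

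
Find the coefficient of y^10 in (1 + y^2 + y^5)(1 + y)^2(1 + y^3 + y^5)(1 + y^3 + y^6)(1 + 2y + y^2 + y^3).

(1 + y^2 + y^5) has coefficients 1,0,1,0,0,1 for degrees 0…5.
(1 + y)^2 has coefficients 1,2,1,0,0,0,0,0,0,0,0 for degrees 0…10.
Multiplying by (1 + y^3 + y^5) gives running coefficients 1,2,1,1,2,2,2,1,0,0,0 for degrees 0…10.
Multiplying by (1 + y^3 + y^6) gives running coefficients 1,2,1,2,4,3,4,5,3,3,3 for degrees 0…10.
Finally multiplying by (1 + 2y + y^2 + y^3), the product of all factors after the first has coefficients 1,4,6,7,11,14,16,20,20,18,17 for degrees 0…10.
[y^10] = 1·17 + 1·20 + 1·14 = 51.

51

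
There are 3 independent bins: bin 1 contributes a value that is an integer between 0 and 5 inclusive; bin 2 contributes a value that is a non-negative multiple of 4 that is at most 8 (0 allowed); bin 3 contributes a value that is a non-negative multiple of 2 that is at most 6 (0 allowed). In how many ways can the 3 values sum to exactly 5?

4

The generating function for the choices is (1 + z + z^2 + z^3 + z^4 + z^5)·(1 + z^4 + z^8)·(1 + z^2 + z^4 + z^6); the count is [z^5].
(1 + z + z^2 + z^3 + z^4 + z^5) has coefficients 1,1,1,1,1,1 for degrees 0…5.
(1 + z^4 + z^8) has coefficients 1,0,0,0,1,0 for degrees 0…5.
Finally multiplying by (1 + z^2 + z^4 + z^6), the product of all factors after the first has coefficients 1,0,1,0,2,0 for degrees 0…5.
[z^5] = 1·0 + 1·2 + 1·0 + 1·1 + 1·0 + 1·1 = 4.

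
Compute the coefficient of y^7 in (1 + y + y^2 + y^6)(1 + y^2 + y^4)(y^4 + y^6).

(1 + y + y^2 + y^6) has coefficients 1,1,1,0,0,0,1 for degrees 0…6.
(1 + y^2 + y^4) has coefficients 1,0,1,0,1,0,0,0 for degrees 0…7.
Finally multiplying by (y^4 + y^6), the product of all factors after the first has coefficients 0,0,0,0,1,0,2,0 for degrees 0…7.
[y^7] = 1·0 + 1·2 + 1·0 + 1·0 = 2.

2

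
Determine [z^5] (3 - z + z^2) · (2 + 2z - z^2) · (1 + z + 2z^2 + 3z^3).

-4

(3 - z + z^2) has coefficients 3,-1,1 for degrees 0…2.
(2 + 2z - z^2) has coefficients 2,2,-1,0,0,0 for degrees 0…5.
Finally multiplying by (1 + z + 2z^2 + 3z^3), the product of all factors after the first has coefficients 2,4,5,9,4,-3 for degrees 0…5.
[z^5] = 3·(-3) − 1·4 + 1·9 = -4.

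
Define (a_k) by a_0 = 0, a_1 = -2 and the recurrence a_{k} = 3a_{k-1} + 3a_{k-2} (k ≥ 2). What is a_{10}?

-267786

The ordinary generating function has denominator 1 - 3q - 3q^2.
Iterating the recurrence: a_0,…,a_{10} = 0, -2, -6, -24, -90, -342, -1296, -4914, -18630, -70632, -267786.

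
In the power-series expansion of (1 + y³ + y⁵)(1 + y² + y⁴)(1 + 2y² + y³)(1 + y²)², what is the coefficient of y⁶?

(1 + y³ + y⁵) has coefficients 1,0,0,1,0,1 for degrees 0…5.
(1 + y² + y⁴) has coefficients 1,0,1,0,1,0,0 for degrees 0…6.
Multiplying by (1 + 2y² + y³) gives running coefficients 1,0,3,1,3,1,2 for degrees 0…6.
Finally multiplying by (1 + y²)², the product of all factors after the first has coefficients 1,0,5,1,10,3,11 for degrees 0…6.
[y⁶] = 1·11 + 1·1 + 1·0 = 12.

12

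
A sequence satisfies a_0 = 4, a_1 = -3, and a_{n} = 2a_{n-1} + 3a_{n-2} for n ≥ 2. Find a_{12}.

The ordinary generating function has denominator 1 - 2q - 3q^2.
Iterating the recurrence: a_0,…,a_{12} = 4, -3, 6, 3, 24, 57, 186, 543, 1644, 4917, 14766, 44283, 132864.

132864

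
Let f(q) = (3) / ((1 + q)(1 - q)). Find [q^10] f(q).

3

Partial fractions give a closed form: a_n = (3/2)·(-1)^n + (3/2)·1^n.
At n = 10: a_10 = 3.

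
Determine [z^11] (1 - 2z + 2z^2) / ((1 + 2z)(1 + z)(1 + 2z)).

-104453

The denominator gives the recurrence a_n = −5a_(n−1) − 8a_(n−2) − 4a_(n−3) for n ≥ 3; the numerator fixes a_0 = 1, a_1 = -7, a_2 = 29.
Iterating: 1, -7, 29, -93, 261, -677, 1669, -3973, 9221, -20997, 47109, -104453, so a_11 = -104453.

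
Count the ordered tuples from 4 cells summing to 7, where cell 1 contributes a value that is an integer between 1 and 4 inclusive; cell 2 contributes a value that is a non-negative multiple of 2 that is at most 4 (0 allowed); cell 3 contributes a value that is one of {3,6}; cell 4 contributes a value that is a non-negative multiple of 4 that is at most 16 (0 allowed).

The generating function for the choices is (z + z² + z³ + z⁴)·(1 + z² + z⁴)·(z³ + z⁶)·(1 + z⁴ + z⁸ + z¹² + z¹⁶); the count is [z⁷].
(z + z² + z³ + z⁴) has coefficients 0,1,1,1,1 for degrees 0…4.
(1 + z² + z⁴) has coefficients 1,0,1,0,1,0,0,0 for degrees 0…7.
Multiplying by (z³ + z⁶) gives running coefficients 0,0,0,1,0,1,1,1 for degrees 0…7.
Finally multiplying by (1 + z⁴ + z⁸ + z¹² + z¹⁶), the product of all factors after the first has coefficients 0,0,0,1,0,1,1,2 for degrees 0…7.
[z⁷] = 1·1 + 1·1 + 1·0 + 1·1 = 3.

3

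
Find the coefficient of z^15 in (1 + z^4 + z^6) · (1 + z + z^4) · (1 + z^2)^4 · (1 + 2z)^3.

255

(1 + z^4 + z^6) has coefficients 1,0,0,0,1,0,1 for degrees 0…6.
(1 + z + z^4) has coefficients 1,1,0,0,1,0,0,0,0,0,0,0,0,0,0,0 for degrees 0…15.
Multiplying by (1 + z^2)^4 gives running coefficients 1,1,4,4,7,6,8,4,7,1,4,0,1,0,0,0 for degrees 0…15.
Finally multiplying by (1 + 2z)^3, the product of all factors after the first has coefficients 1,7,22,48,87,128,160,180,175,155,126,92,57,38,12,8 for degrees 0…15.
[z^15] = 1·8 + 1·92 + 1·155 = 255.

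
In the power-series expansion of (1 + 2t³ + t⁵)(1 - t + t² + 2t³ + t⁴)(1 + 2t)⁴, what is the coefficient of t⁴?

(1 + 2t³ + t⁵) has coefficients 1,0,0,2,0 for degrees 0…4.
(1 - t + t² + 2t³ + t⁴) has coefficients 1,-1,1,2,1 for degrees 0…4.
Finally multiplying by (1 + 2t)⁴, the product of all factors after the first has coefficients 1,7,17,18,25 for degrees 0…4.
[t⁴] = 1·25 + 2·7 = 39.

39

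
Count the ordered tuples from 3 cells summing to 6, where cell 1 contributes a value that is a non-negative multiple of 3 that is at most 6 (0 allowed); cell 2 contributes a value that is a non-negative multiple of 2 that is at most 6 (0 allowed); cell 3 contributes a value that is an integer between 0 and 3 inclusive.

5

The generating function for the choices is (1 + y^3 + y^6)·(1 + y^2 + y^4 + y^6)·(1 + y + y^2 + y^3); the count is [y^6].
(1 + y^3 + y^6) has coefficients 1,0,0,1,0,0,1 for degrees 0…6.
(1 + y^2 + y^4 + y^6) has coefficients 1,0,1,0,1,0,1 for degrees 0…6.
Finally multiplying by (1 + y + y^2 + y^3), the product of all factors after the first has coefficients 1,1,2,2,2,2,2 for degrees 0…6.
[y^6] = 1·2 + 1·2 + 1·1 = 5.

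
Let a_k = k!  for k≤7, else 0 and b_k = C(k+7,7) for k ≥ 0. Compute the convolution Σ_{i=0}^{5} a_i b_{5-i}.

This is [x^5] in the product of the two ordinary generating functions.
Σ = 1·792 + 1·330 + 2·120 + 6·36 + 24·8 + 120·1 = 1890.

1890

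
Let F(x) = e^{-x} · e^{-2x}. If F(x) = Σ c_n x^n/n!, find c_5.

The EGF product rule gives c_5 = Σ_{k_1+k_2=5} C(5; k_1,k_2) · ∏ g_i(k_i), where e^{-x} gives (-1)^k; e^{-2x} gives (-2)^k.
g_1(k) for k = 0…5: 1, -1, 1, -1, 1, -1.
g_2(k) for k = 0…5: 1, -2, 4, -8, 16, -32.
c_5 = Σ_k C(5,k)·g_1(k)·g_2(5−k) = 1·1·(-32) + 5·(-1)·16 + 10·1·(-8) + 10·(-1)·4 + 5·1·(-2) + 1·(-1)·1 = −32 − 80 − 80 − 40 − 10 − 1 = -243.

-243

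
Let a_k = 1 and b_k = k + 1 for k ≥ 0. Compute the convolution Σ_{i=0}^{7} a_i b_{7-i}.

36

The convolution is the x^7 coefficient of A(x)B(x).
Σ = 1·8 + 1·7 + 1·6 + 1·5 + 1·4 + 1·3 + 1·2 + 1·1 = 36.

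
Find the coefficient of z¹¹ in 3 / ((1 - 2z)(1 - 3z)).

1582035

The denominator gives the recurrence a_n = 5a_(n−1) − 6a_(n−2) for n ≥ 2; the numerator fixes a_0 = 3, a_1 = 15.
Iterating: 3, 15, 57, 195, 633, 1995, 6177, 18915, 57513, 174075, 525297, 1582035, so a_11 = 1582035.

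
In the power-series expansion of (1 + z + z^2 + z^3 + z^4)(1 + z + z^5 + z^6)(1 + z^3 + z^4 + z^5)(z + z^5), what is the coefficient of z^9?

13

(1 + z + z^2 + z^3 + z^4) has coefficients 1,1,1,1,1 for degrees 0…4.
(1 + z + z^5 + z^6) has coefficients 1,1,0,0,0,1,1,0,0,0 for degrees 0…9.
Multiplying by (1 + z^3 + z^4 + z^5) gives running coefficients 1,1,0,1,2,3,2,0,1,2 for degrees 0…9.
Finally multiplying by (z + z^5), the product of all factors after the first has coefficients 0,1,1,0,1,3,4,2,1,3 for degrees 0…9.
[z^9] = 1·3 + 1·1 + 1·2 + 1·4 + 1·3 = 13.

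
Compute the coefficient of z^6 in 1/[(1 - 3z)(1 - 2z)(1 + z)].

1555

The denominator gives the recurrence a_n = 4a_(n−1) − a_(n−2) − 6a_(n−3) for n ≥ 3; the numerator fixes a_0 = 1, a_1 = 4, a_2 = 15.
Iterating: 1, 4, 15, 50, 161, 504, 1555, so a_6 = 1555.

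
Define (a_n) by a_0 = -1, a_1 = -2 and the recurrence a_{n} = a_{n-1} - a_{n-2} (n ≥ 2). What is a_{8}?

The ordinary generating function has denominator 1 - z + z^2.
Iterating the recurrence: a_0,…,a_{8} = -1, -2, -1, 1, 2, 1, -1, -2, -1.

-1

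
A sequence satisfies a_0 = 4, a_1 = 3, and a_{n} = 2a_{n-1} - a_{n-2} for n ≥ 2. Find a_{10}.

-6

The ordinary generating function has denominator 1 - 2z + z^2.
Iterating the recurrence: a_0,…,a_{10} = 4, 3, 2, 1, 0, -1, -2, -3, -4, -5, -6.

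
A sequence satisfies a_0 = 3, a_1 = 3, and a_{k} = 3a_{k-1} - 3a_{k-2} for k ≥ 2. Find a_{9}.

243

The ordinary generating function has denominator 1 - 3x + 3x^2.
Iterating the recurrence: a_0,…,a_{9} = 3, 3, 0, -9, -27, -54, -81, -81, 0, 243.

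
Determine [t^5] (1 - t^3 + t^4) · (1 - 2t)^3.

-18

(1 - t^3 + t^4) has coefficients 1,0,0,-1,1 for degrees 0…4.
(1 - 2t)^3 has coefficients 1,-6,12,-8,0,0 for degrees 0…5.
[t^5] = 1·0 − 1·12 + 1·(-6) = -18.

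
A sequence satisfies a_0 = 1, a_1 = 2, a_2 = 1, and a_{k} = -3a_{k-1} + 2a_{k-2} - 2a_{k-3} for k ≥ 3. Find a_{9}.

-1243

The ordinary generating function has denominator 1 + 3t - 2t^2 + 2t^3.
Iterating the recurrence: a_0,…,a_{9} = 1, 2, 1, -1, 1, -7, 25, -91, 337, -1243.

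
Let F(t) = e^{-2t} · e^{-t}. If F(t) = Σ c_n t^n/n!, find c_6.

The EGF product rule gives c_6 = Σ_{k_1+k_2=6} C(6; k_1,k_2) · ∏ g_i(k_i), where e^{-2t} gives (-2)^k; e^{-t} gives (-1)^k.
g_1(k) for k = 0…6: 1, -2, 4, -8, 16, -32, 64.
g_2(k) for k = 0…6: 1, -1, 1, -1, 1, -1, 1.
c_6 = Σ_k C(6,k)·g_1(k)·g_2(6−k) = 1·1·1 + 6·(-2)·(-1) + 15·4·1 + 20·(-8)·(-1) + 15·16·1 + 6·(-32)·(-1) + 1·64·1 = 1 + 12 + 60 + 160 + 240 + 192 + 64 = 729.

729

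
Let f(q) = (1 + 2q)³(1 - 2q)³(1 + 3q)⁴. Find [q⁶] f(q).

(1 + 2q)³ has coefficients 1,6,12,8 for degrees 0…3.
(1 - 2q)³ has coefficients 1,-6,12,-8,0,0,0 for degrees 0…6.
Finally multiplying by (1 + 3q)⁴, the product of all factors after the first has coefficients 1,6,-6,-80,-15,378,108 for degrees 0…6.
[q⁶] = 1·108 + 6·378 + 12·(-15) + 8·(-80) = 1556.

1556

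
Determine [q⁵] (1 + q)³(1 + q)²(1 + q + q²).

(1 + q)³ has coefficients 1,3,3,1 for degrees 0…3.
(1 + q)² has coefficients 1,2,1,0,0,0 for degrees 0…5.
Finally multiplying by (1 + q + q²), the product of all factors after the first has coefficients 1,3,4,3,1,0 for degrees 0…5.
[q⁵] = 1·0 + 3·1 + 3·3 + 1·4 = 16.

16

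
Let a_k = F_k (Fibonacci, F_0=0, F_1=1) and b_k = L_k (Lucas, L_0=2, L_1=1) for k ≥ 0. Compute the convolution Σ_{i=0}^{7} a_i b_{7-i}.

This is [x^7] in the product of the two ordinary generating functions.
Σ = 0·29 + 1·18 + 1·11 + 2·7 + 3·4 + 5·3 + 8·1 + 13·2 = 104.

104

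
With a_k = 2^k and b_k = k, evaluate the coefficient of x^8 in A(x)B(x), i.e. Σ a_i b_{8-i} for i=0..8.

This is [x^8] in the product of the two ordinary generating functions.
Σ = 1·8 + 2·7 + 4·6 + 8·5 + 16·4 + 32·3 + 64·2 + 128·1 + 256·0 = 502.

502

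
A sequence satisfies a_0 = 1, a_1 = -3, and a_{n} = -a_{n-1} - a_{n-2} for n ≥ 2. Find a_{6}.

The ordinary generating function has denominator 1 + t + t^2.
Iterating the recurrence: a_0,…,a_{6} = 1, -3, 2, 1, -3, 2, 1.

1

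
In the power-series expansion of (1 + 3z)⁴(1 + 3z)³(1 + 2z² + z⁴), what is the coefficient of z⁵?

7014

(1 + 3z)⁴ has coefficients 1,12,54,108,81 for degrees 0…4.
(1 + 3z)³ has coefficients 1,9,27,27,0,0 for degrees 0…5.
Finally multiplying by (1 + 2z² + z⁴), the product of all factors after the first has coefficients 1,9,29,45,55,63 for degrees 0…5.
[z⁵] = 1·63 + 12·55 + 54·45 + 108·29 + 81·9 = 7014.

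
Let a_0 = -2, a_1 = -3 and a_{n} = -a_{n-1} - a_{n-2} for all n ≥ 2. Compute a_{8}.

5

The ordinary generating function has denominator 1 + q + q^2.
Iterating the recurrence: a_0,…,a_{8} = -2, -3, 5, -2, -3, 5, -2, -3, 5.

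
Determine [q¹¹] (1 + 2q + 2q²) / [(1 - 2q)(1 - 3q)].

993593

The denominator gives the recurrence a_n = 5a_(n−1) − 6a_(n−2) for n ≥ 3; the numerator fixes a_0 = 1, a_1 = 7, a_2 = 31.
Iterating: 1, 7, 31, 113, 379, 1217, 3811, 11753, 35899, 108977, 329491, 993593, so a_11 = 993593.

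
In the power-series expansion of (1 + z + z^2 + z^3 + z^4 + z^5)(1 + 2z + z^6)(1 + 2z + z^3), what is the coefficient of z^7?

10

(1 + z + z^2 + z^3 + z^4 + z^5) has coefficients 1,1,1,1,1,1 for degrees 0…5.
(1 + 2z + z^6) has coefficients 1,2,0,0,0,0,1,0 for degrees 0…7.
Finally multiplying by (1 + 2z + z^3), the product of all factors after the first has coefficients 1,4,4,1,2,0,1,2 for degrees 0…7.
[z^7] = 1·2 + 1·1 + 1·0 + 1·2 + 1·1 + 1·4 = 10.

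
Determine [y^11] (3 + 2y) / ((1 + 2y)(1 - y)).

The denominator gives the recurrence a_n = −a_(n−1) + 2a_(n−2) for n ≥ 2; the numerator fixes a_0 = 3, a_1 = -1.
Iterating: 3, -1, 7, -9, 23, -41, 87, -169, 343, -681, 1367, -2729, so a_11 = -2729.

-2729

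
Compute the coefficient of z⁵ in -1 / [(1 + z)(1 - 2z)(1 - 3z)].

Partial fractions give a closed form: a_n = (-1/12)·(-1)^n + (4/3)·2^n + (-9/4)·3^n.
At n = 5: a_5 = -504.

-504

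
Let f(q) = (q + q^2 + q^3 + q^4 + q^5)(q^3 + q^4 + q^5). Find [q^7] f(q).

3

(q + q^2 + q^3 + q^4 + q^5) has coefficients 0,1,1,1,1,1 for degrees 0…5.
(q^3 + q^4 + q^5) has coefficients 0,0,0,1,1,1,0,0 for degrees 0…7.
[q^7] = 1·0 + 1·1 + 1·1 + 1·1 + 1·0 = 3.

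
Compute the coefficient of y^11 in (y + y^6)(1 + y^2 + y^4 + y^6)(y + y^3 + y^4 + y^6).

(y + y^6) has coefficients 0,1,0,0,0,0,1 for degrees 0…6.
(1 + y^2 + y^4 + y^6) has coefficients 1,0,1,0,1,0,1,0,0,0,0,0 for degrees 0…11.
Finally multiplying by (y + y^3 + y^4 + y^6), the product of all factors after the first has coefficients 0,1,0,2,1,2,2,2,2,1,2,0 for degrees 0…11.
[y^11] = 1·2 + 1·2 = 4.

4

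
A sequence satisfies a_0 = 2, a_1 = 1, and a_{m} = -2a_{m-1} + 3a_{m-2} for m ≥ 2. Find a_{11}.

-44285

The ordinary generating function has denominator 1 + 2x - 3x^2.
Iterating the recurrence: a_0,…,a_{11} = 2, 1, 4, -5, 22, -59, 184, -545, 1642, -4919, 14764, -44285.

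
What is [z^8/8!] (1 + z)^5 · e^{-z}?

-1159

The EGF product rule gives c_8 = Σ_{k_1+k_2=8} C(8; k_1,k_2) · ∏ g_i(k_i), where (1+z)^5 gives the falling factorial (5)_k; e^{-z} gives (-1)^k.
g_1(k) for k = 0…8: 1, 5, 20, 60, 120, 120, 0, 0, 0.
g_2(k) for k = 0…8: 1, -1, 1, -1, 1, -1, 1, -1, 1.
c_8 = Σ_k C(8,k)·g_1(k)·g_2(8−k) = 1·1·1 + 8·5·(-1) + 28·20·1 + 56·60·(-1) + 70·120·1 + 56·120·(-1) = 1 − 40 + 560 − 3360 + 8400 − 6720 = -1159.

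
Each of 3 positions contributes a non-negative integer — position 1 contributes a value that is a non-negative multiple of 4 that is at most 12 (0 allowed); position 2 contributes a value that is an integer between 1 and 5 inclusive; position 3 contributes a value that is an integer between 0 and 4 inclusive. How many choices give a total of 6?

The generating function for the choices is (1 + z^4 + z^8 + z^12)·(z + z^2 + z^3 + z^4 + z^5)·(1 + z + z^2 + z^3 + z^4); the count is [z^6].
(1 + z^4 + z^8 + z^12) has coefficients 1,0,0,0,1,0,0 for degrees 0…6.
(z + z^2 + z^3 + z^4 + z^5) has coefficients 0,1,1,1,1,1,0 for degrees 0…6.
Finally multiplying by (1 + z + z^2 + z^3 + z^4), the product of all factors after the first has coefficients 0,1,2,3,4,5,4 for degrees 0…6.
[z^6] = 1·4 + 1·2 = 6.

6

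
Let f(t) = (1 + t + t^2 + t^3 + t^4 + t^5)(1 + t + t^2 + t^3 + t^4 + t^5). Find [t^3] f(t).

4

(1 + t + t^2 + t^3 + t^4 + t^5) has coefficients 1,1,1,1 for degrees 0…3.
(1 + t + t^2 + t^3 + t^4 + t^5) has coefficients 1,1,1,1 for degrees 0…3.
[t^3] = 1·1 + 1·1 + 1·1 + 1·1 = 4.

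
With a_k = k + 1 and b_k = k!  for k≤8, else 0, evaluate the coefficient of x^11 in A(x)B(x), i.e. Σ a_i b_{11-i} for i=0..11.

191929

Write out a_i and b_{11-i} for i = 0,…,11 and sum the products.
Σ = 1·0 + 2·0 + 3·0 + 4·40320 + 5·5040 + 6·720 + 7·120 + 8·24 + 9·6 + 10·2 + 11·1 + 12·1 = 191929.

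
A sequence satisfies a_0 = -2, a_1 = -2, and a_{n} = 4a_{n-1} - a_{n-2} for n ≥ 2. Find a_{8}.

The ordinary generating function has denominator 1 - 4q + q^2.
Iterating the recurrence: a_0,…,a_{8} = -2, -2, -6, -22, -82, -306, -1142, -4262, -15906.

-15906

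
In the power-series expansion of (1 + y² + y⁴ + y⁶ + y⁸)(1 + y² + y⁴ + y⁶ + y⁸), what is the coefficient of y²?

2

(1 + y² + y⁴ + y⁶ + y⁸) has coefficients 1,0,1 for degrees 0…2.
(1 + y² + y⁴ + y⁶ + y⁸) has coefficients 1,0,1 for degrees 0…2.
[y²] = 1·1 + 1·1 = 2.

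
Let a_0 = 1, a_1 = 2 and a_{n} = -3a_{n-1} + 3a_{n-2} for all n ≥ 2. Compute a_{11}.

The ordinary generating function has denominator 1 + 3t - 3t^2.
Iterating the recurrence: a_0,…,a_{11} = 1, 2, -3, 15, -54, 207, -783, 2970, -11259, 42687, -161838, 613575.

613575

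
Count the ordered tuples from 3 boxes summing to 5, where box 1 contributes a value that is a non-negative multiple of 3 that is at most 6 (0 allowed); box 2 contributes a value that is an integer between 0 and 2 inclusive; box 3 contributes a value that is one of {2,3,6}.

The generating function for the choices is (1 + z³ + z⁶)·(1 + z + z²)·(z² + z³ + z⁶); the count is [z⁵].
(1 + z³ + z⁶) has coefficients 1,0,0,1,0,0 for degrees 0…5.
(1 + z + z²) has coefficients 1,1,1,0,0,0 for degrees 0…5.
Finally multiplying by (z² + z³ + z⁶), the product of all factors after the first has coefficients 0,0,1,2,2,1 for degrees 0…5.
[z⁵] = 1·1 + 1·1 = 2.

2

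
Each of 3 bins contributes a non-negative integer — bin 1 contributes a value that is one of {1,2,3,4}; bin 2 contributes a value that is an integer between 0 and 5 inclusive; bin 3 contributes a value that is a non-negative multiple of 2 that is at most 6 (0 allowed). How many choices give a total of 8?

The generating function for the choices is (x + x^2 + x^3 + x^4)·(1 + x + x^2 + x^3 + x^4 + x^5)·(1 + x^2 + x^4 + x^6); the count is [x^8].
(x + x^2 + x^3 + x^4) has coefficients 0,1,1,1,1 for degrees 0…4.
(1 + x + x^2 + x^3 + x^4 + x^5) has coefficients 1,1,1,1,1,1,0,0,0 for degrees 0…8.
Finally multiplying by (1 + x^2 + x^4 + x^6), the product of all factors after the first has coefficients 1,1,2,2,3,3,3,3,2 for degrees 0…8.
[x^8] = 1·3 + 1·3 + 1·3 + 1·3 = 12.

12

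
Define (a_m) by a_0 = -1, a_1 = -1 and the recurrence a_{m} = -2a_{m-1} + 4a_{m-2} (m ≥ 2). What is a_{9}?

The ordinary generating function has denominator 1 + 2z - 4z^2.
Iterating the recurrence: a_0,…,a_{9} = -1, -1, -2, 0, -8, 16, -64, 192, -640, 2048.

2048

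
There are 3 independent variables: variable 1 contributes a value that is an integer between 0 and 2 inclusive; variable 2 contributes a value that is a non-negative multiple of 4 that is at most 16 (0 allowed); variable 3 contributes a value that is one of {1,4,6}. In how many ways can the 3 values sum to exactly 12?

The generating function for the choices is (1 + z + z^2)·(1 + z^4 + z^8 + z^12 + z^16)·(z + z^4 + z^6); the count is [z^12].
(1 + z + z^2) has coefficients 1,1,1 for degrees 0…2.
(1 + z^4 + z^8 + z^12 + z^16) has coefficients 1,0,0,0,1,0,0,0,1,0,0,0,1 for degrees 0…12.
Finally multiplying by (z + z^4 + z^6), the product of all factors after the first has coefficients 0,1,0,0,1,1,1,0,1,1,1,0,1 for degrees 0…12.
[z^12] = 1·1 + 1·0 + 1·1 = 2.

2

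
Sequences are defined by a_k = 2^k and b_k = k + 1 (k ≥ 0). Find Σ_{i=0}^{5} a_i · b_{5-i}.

The convolution is the t^5 coefficient of A(t)B(t).
Σ = 1·6 + 2·5 + 4·4 + 8·3 + 16·2 + 32·1 = 120.

120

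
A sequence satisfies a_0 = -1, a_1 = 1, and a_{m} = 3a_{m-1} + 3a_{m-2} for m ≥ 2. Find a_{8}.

1944

The ordinary generating function has denominator 1 - 3x - 3x^2.
Iterating the recurrence: a_0,…,a_{8} = -1, 1, 0, 3, 9, 36, 135, 513, 1944.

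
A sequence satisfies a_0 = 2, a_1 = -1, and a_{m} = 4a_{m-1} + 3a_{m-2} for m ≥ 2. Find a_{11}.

1198613

The ordinary generating function has denominator 1 - 4x - 3x^2.
Iterating the recurrence: a_0,…,a_{11} = 2, -1, 2, 5, 26, 119, 554, 2573, 11954, 55535, 258002, 1198613.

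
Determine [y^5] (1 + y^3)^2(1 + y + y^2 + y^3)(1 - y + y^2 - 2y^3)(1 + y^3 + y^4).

2

(1 + y^3)^2 has coefficients 1,0,0,2,0,0 for degrees 0…5.
(1 + y + y^2 + y^3) has coefficients 1,1,1,1,0,0 for degrees 0…5.
Multiplying by (1 - y + y^2 - 2y^3) gives running coefficients 1,0,1,-1,-2,-1 for degrees 0…5.
Finally multiplying by (1 + y^3 + y^4), the product of all factors after the first has coefficients 1,0,1,0,-1,0 for degrees 0…5.
[y^5] = 1·0 + 2·1 = 2.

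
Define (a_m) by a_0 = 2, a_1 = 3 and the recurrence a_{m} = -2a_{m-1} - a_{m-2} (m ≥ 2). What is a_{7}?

33

The ordinary generating function has denominator 1 + 2x + x^2.
Iterating the recurrence: a_0,…,a_{7} = 2, 3, -8, 13, -18, 23, -28, 33.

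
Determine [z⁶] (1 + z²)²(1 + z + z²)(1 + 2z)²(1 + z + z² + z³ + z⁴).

90

(1 + z²)² has coefficients 1,0,2,0,1 for degrees 0…4.
(1 + z + z²) has coefficients 1,1,1,0,0,0,0 for degrees 0…6.
Multiplying by (1 + 2z)² gives running coefficients 1,5,9,8,4,0,0 for degrees 0…6.
Finally multiplying by (1 + z + z² + z³ + z⁴), the product of all factors after the first has coefficients 1,6,15,23,27,26,21 for degrees 0…6.
[z⁶] = 1·21 + 2·27 + 1·15 = 90.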